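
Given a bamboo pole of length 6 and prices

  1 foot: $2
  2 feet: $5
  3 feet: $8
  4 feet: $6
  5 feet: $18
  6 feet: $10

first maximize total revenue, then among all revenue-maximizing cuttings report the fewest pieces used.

Let r[k] be the best obtainable value from length k. For each k, try every first piece i and keep the best of price[i] + r[k−i].
r[1] = 2
r[2] = max(2+2, 5+0) = 5
r[3] = max(2+5, 5+2, 8+0) = 8
r[4] = max(2+8, 5+5, 8+2, 6+0) = 10
r[5] = max(2+10, 5+8, 8+5, 6+2, 18+0) = 18
r[6] = max(2+18, 5+10, 8+8, 6+5, 18+2, 10+0) = 20
Maximum revenue is $20.
Now minimize piece count subject to staying optimal: for each k, pieces[k] = 1 + min over i with p[i]+r[k−i]=r[k] of pieces[k−i].
pieces[3] = 1
pieces[4] = 2
pieces[5] = 1
pieces[6] = 2

2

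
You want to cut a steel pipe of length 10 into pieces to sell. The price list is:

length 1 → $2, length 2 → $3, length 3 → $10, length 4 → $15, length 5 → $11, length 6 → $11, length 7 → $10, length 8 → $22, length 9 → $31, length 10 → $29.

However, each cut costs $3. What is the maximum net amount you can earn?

Build v[k] bottom-up: v[k] = max over allowed piece i of (p[i] + v[k−i]) − 3 per cut.
v[1] = 2
v[2] = 3
v[3] = 10
v[4] = 15
v[5] = 14  (first piece 1, then v[4]=15)
v[6] = 17  (first piece 3, then v[3]=10)
v[7] = 22  (first piece 3, then v[4]=15)
v[8] = 27  (first piece 4, then v[4]=15)
v[9] = 31
v[10] = 30  (first piece 1, then v[9]=31)
One optimal plan: pieces 9 + 1 (1 cut) → $33 − $3 = $30.

30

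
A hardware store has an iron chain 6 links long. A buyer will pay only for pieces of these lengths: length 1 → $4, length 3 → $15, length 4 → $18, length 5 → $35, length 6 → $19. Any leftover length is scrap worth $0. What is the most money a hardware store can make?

39

Build r[k] bottom-up: r[k] = max over allowed piece i of (p[i] + r[k−i]).
r[1] = 4
r[2] = 8  (first piece 1, then r[1]=4)
r[3] = max(4+8, 15+0) = 15
r[4] = max(4+15, 15+4, 18+0) = 19
r[5] = max(4+19, 15+8, 18+4, 35+0) = 35
r[6] = max(4+35, 15+15, 18+8, 35+4, 19+0) = 39
One optimal cutting: 5 + 1 → $39.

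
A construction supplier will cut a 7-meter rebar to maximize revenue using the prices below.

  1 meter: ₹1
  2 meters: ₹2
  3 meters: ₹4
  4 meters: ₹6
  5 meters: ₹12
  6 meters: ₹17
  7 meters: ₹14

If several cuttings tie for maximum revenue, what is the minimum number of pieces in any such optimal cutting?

Build r[k] bottom-up: r[k] = max over allowed piece i of (p[i] + r[k−i]).
r[1] = 1
r[2] = 2  (first piece 1, then r[1]=1)
r[3] = 4
r[4] = 6
r[5] = 12
r[6] = 17
r[7] = 18  (first piece 1, then r[6]=17)
Maximum revenue is ₹18.
Now minimize piece count subject to staying optimal: for each k, pieces[k] = 1 + min over i with p[i]+r[k−i]=r[k] of pieces[k−i].
pieces[4] = 1
pieces[5] = 1
pieces[6] = 1
pieces[7] = 2

2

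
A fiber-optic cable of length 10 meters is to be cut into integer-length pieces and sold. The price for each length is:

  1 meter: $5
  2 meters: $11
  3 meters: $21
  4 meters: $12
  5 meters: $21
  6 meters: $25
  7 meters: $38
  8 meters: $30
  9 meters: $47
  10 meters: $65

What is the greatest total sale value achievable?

Let best[k] be the best obtainable value from length k. For each k, try every first piece i and keep the best of price[i] + best[k−i].
best[1] = 5
best[2] = max(5+5, 11+0) = 11
best[3] = max(5+11, 11+5, 21+0) = 21
best[4] = max(5+21, 11+11, 21+5, 12+0) = 26
best[5] = max(5+26, 11+21, 21+11, 12+5, 21+0) = 32
best[6] = max(5+32, 11+26, 21+21, 12+11, 21+5, 25+0) = 42
best[7] = max(5+42, 11+32, 21+26, …, 25+5, 38+0) = 47
best[8] = max(5+47, 11+42, 21+32, …, 38+5, 30+0) = 53
best[9] = max(5+53, 11+47, 21+42, …, 30+5, 47+0) = 63
best[10] = max(5+63, 11+53, 21+47, …, 47+5, 65+0) = 68
One optimal cutting: 3 + 3 + 3 + 1 → $21 + $21 + $21 + $5 = $68.

68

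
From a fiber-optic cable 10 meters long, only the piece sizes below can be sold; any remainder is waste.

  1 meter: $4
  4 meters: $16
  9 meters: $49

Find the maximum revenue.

53

Build r[k] bottom-up: r[k] = max over allowed piece i of (p[i] + r[k−i]).
r[1] = 4
r[2] = 8  (first piece 1, then r[1]=4)
r[3] = 12  (first piece 1, then r[2]=8)
r[4] = 16  (first piece 1, then r[3]=12)
r[5] = 20  (first piece 1, then r[4]=16)
r[6] = 24  (first piece 1, then r[5]=20)
r[7] = 28  (first piece 1, then r[6]=24)
r[8] = 32  (first piece 1, then r[7]=28)
r[9] = 49
r[10] = 53  (first piece 1, then r[9]=49)
One optimal cutting: 9 + 1 → $53.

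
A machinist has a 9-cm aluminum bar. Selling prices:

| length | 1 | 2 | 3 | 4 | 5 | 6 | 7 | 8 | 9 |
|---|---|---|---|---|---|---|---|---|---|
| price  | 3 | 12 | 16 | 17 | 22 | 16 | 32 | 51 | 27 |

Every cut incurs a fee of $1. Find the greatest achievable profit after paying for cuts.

53

Let v[k] be the best obtainable value from length k. For each k, try every first piece i and keep the best of price[i] + v[k−i] minus the 1 cut fee when i<k.
v[1] = 3
v[2] = 12
v[3] = 16
v[4] = 23  (first piece 2, then v[2]=12)
v[5] = 27  (first piece 2, then v[3]=16)
v[6] = 34  (first piece 2, then v[4]=23)
v[7] = 38  (first piece 2, then v[5]=27)
v[8] = 51
v[9] = 53  (first piece 1, then v[8]=51)
One optimal plan: pieces 8 + 1 (1 cut) → $54 − $1 = $53.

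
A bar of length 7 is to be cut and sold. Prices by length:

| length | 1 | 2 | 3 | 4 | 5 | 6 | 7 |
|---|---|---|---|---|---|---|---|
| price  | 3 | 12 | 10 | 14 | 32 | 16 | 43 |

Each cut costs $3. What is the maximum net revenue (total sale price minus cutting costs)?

43

Let net[k] be the best obtainable value from length k. For each k, try every first piece i and keep the best of price[i] + net[k−i] minus the 3 cut fee when i<k.
net[1] = 3
net[2] = max(3+3-3, 12+0) = 12
net[3] = max(3+12-3, 12+3-3, 10+0) = 12
net[4] = max(3+12-3, 12+12-3, 10+3-3, 14+0) = 21
net[5] = max(3+21-3, 12+12-3, 10+12-3, 14+3-3, 32+0) = 32
net[6] = max(3+32-3, 12+21-3, 10+12-3, 14+12-3, 32+3-3, 16+0) = 32
net[7] = max(3+32-3, 12+32-3, 10+21-3, …, 16+3-3, 43+0) = 43
Best is to make no cuts and sell whole for $43.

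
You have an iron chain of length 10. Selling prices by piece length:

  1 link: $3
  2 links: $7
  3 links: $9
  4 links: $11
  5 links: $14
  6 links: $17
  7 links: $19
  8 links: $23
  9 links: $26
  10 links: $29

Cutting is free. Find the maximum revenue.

Build R[k] bottom-up: R[k] = max over allowed piece i of (p[i] + R[k−i]).
R[1] = 3
R[2] = max(3+3, 7+0) = 7
R[3] = max(3+7, 7+3, 9+0) = 10
R[4] = max(3+10, 7+7, 9+3, 11+0) = 14
R[5] = max(3+14, 7+10, 9+7, 11+3, 14+0) = 17
R[6] = max(3+17, 7+14, 9+10, 11+7, 14+3, 17+0) = 21
R[7] = max(3+21, 7+17, 9+14, …, 17+3, 19+0) = 24
R[8] = max(3+24, 7+21, 9+17, …, 19+3, 23+0) = 28
R[9] = max(3+28, 7+24, 9+21, …, 23+3, 26+0) = 31
R[10] = max(3+31, 7+28, 9+24, …, 26+3, 29+0) = 35
One optimal cutting: 2 + 2 + 2 + 2 + 2 → $7 + $7 + $7 + $7 + $7 = $35.

35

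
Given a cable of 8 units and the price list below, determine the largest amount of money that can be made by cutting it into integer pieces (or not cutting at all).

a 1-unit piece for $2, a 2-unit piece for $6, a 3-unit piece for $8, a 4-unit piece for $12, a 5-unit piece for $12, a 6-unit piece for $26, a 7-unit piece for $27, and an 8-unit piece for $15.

32

Build r[k] bottom-up: r[k] = max over allowed piece i of (p[i] + r[k−i]).
r[1] = 2
r[2] = max(2+2, 6+0) = 6
r[3] = max(2+6, 6+2, 8+0) = 8
r[4] = max(2+8, 6+6, 8+2, 12+0) = 12
r[5] = max(2+12, 6+8, 8+6, 12+2, 12+0) = 14
r[6] = max(2+14, 6+12, 8+8, 12+6, 12+2, 26+0) = 26
r[7] = max(2+26, 6+14, 8+12, …, 26+2, 27+0) = 28
r[8] = max(2+28, 6+26, 8+14, …, 27+2, 15+0) = 32
One optimal cutting: 6 + 2 → $26 + $6 = $32.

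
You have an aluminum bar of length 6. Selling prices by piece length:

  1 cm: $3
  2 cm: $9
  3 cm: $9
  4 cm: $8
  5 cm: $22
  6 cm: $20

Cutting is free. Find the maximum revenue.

27

Let best[k] be the best obtainable value from length k. For each k, try every first piece i and keep the best of price[i] + best[k−i].
best[1] = 3
best[2] = max(3+3, 9+0) = 9
best[3] = max(3+9, 9+3, 9+0) = 12
best[4] = max(3+12, 9+9, 9+3, 8+0) = 18
best[5] = max(3+18, 9+12, 9+9, 8+3, 22+0) = 22
best[6] = max(3+22, 9+18, 9+12, 8+9, 22+3, 20+0) = 27
One optimal cutting: 2 + 2 + 2 → $9 + $9 + $9 = $27.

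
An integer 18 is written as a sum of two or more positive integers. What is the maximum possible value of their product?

729

Define P[k] = max over 1≤i<k of i · max(k−i, P[k−i]); the inner max lets the remainder stay uncut if that's better.
P[2] = 1·max(1,0) = 1·1 = 1
P[3] = 1·max(2,1) = 1·2 = 2
P[4] = 2·max(2,1) = 2·2 = 4
P[5] = 2·max(3,2) = 2·3 = 6
P[6] = 3·max(3,2) = 3·3 = 9
P[7] = 2·max(5,6) = 2·6 = 12
P[8] = 2·max(6,9) = 2·9 = 18
P[9] = 3·max(6,9) = 3·9 = 27
P[10] = 2·max(8,18) = 2·18 = 36
P[11] = 2·max(9,27) = 2·27 = 54
P[12] = 3·max(9,27) = 3·27 = 81
P[13] = 2·max(11,54) = 2·54 = 108
P[14] = 2·max(12,81) = 2·81 = 162
P[15] = 3·max(12,81) = 3·81 = 243
P[16] = 2·max(14,162) = 2·162 = 324
P[17] = 2·max(15,243) = 2·243 = 486
P[18] = 3·max(15,243) = 3·243 = 729
One optimal split: 3 + 3 + 3 + 3 + 3 + 3; product 3·3·3·3·3·3 = 729.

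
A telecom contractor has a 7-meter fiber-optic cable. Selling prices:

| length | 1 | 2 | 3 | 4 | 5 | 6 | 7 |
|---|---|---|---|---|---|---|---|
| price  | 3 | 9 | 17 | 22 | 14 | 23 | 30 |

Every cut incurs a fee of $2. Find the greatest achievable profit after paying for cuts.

Consider every possible first cut. v[k] is the best of p[i]+v[k−i] over all sellable i≤k, charging 2 whenever i<k.
v[1] = 3
v[2] = 9
v[3] = 17
v[4] = 22
v[5] = 24  (first piece 2, then v[3]=17)
v[6] = 32  (first piece 3, then v[3]=17)
v[7] = 37  (first piece 3, then v[4]=22)
One optimal plan: pieces 4 + 3 (1 cut) → $39 − $2 = $37.

37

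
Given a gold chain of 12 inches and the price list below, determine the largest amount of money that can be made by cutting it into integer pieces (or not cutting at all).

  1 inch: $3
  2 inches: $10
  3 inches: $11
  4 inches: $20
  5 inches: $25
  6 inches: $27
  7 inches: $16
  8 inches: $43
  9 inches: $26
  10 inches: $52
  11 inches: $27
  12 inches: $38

Consider every possible first cut. best[k] is the best of p[i]+best[k−i] over all sellable i≤k.
best[1] = 3
best[2] = 10
best[3] = 13  (first piece 1, then best[2]=10)
best[4] = 20  (first piece 2, then best[2]=10)
best[5] = 25
best[6] = 30  (first piece 2, then best[4]=20)
best[7] = 35  (first piece 2, then best[5]=25)
best[8] = 43
best[9] = 46  (first piece 1, then best[8]=43)
best[10] = 53  (first piece 2, then best[8]=43)
best[11] = 56  (first piece 1, then best[10]=53)
best[12] = 63  (first piece 2, then best[10]=53)
One optimal cutting: 8 + 2 + 2 → $43 + $10 + $10 = $63.

63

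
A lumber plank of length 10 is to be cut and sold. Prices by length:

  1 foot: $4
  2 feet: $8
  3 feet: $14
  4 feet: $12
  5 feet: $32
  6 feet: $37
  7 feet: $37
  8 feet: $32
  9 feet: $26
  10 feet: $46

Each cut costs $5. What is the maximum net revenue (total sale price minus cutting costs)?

Consider every possible first cut. v[k] is the best of p[i]+v[k−i] over all sellable i≤k, charging 5 whenever i<k.
v[1] = 4
v[2] = 8
v[3] = 14
v[4] = 13  (first piece 1, then v[3]=14)
v[5] = 32
v[6] = 37
v[7] = 37
v[8] = 41  (first piece 3, then v[5]=32)
v[9] = 46  (first piece 3, then v[6]=37)
v[10] = 59  (first piece 5, then v[5]=32)
One optimal plan: pieces 5 + 5 (1 cut) → $64 − $5 = $59.

59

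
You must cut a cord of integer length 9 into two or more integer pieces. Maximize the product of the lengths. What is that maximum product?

27

Define P[k] = max over 1≤i<k of i · max(k−i, P[k−i]); the inner max lets the remainder stay uncut if that's better.
P[2] = 1×max(1,0) = 1×1 = 1
P[3] = max(1×2, 2×1) = 2
P[4] = max(1×3, 2×2, 3×1) = 4
P[5] = max(1×4, 2×3, 3×2, 4×1) = 6
P[6] = max(1×6, 2×4, 3×3, 4×2, 5×1) = 9
P[7] = max(1×9, 2×6, 3×4, 4×3, 5×2, 6×1) = 12
P[8] = max(1×12, 2×9, 3×6, …, 6×2, 7×1) = 18
P[9] = max(1×18, 2×12, 3×9, …, 7×2, 8×1) = 27
One optimal split: 3 + 3 + 3; product 3×3×3 = 27.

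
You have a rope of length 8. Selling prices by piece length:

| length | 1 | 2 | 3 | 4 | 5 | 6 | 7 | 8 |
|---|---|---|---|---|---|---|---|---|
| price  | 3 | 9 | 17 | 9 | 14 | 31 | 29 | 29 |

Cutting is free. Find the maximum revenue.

43

Let R[k] be the best obtainable value from length k. For each k, try every first piece i and keep the best of price[i] + R[k−i].
R[1] = 3
R[2] = max(3+3, 9+0) = 9
R[3] = max(3+9, 9+3, 17+0) = 17
R[4] = max(3+17, 9+9, 17+3, 9+0) = 20
R[5] = max(3+20, 9+17, 17+9, 9+3, 14+0) = 26
R[6] = max(3+26, 9+20, 17+17, 9+9, 14+3, 31+0) = 34
R[7] = max(3+34, 9+26, 17+20, …, 31+3, 29+0) = 37
R[8] = max(3+37, 9+34, 17+26, …, 29+3, 29+0) = 43
One optimal cutting: 3 + 3 + 2 → 17 + 17 + 9 = 43.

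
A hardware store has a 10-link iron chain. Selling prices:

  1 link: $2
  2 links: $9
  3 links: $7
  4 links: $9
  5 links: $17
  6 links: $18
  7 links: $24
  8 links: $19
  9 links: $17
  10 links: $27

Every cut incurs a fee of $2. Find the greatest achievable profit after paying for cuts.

Build r[k] bottom-up: r[k] = max over allowed piece i of (p[i] + r[k−i]) − 2 per cut.
r[1] = 2
r[2] = 9
r[3] = 9  (first piece 1, then r[2]=9)
r[4] = 16  (first piece 2, then r[2]=9)
r[5] = 17
r[6] = 23  (first piece 2, then r[4]=16)
r[7] = 24  (first piece 2, then r[5]=17)
r[8] = 30  (first piece 2, then r[6]=23)
r[9] = 31  (first piece 2, then r[7]=24)
r[10] = 37  (first piece 2, then r[8]=30)
One optimal plan: pieces 2 + 2 + 2 + 2 + 2 (4 cuts) → $45 − $8 = $37.

37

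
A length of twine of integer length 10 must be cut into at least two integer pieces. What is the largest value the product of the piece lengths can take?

Define m[k] = max over 1≤i<k of i · max(k−i, m[k−i]); the inner max lets the remainder stay uncut if that's better.
Small cases: m[2]=1, m[3]=2.
m[4] = 2×max(2,1) = 2×2 = 4
m[5] = 2×max(3,2) = 2×3 = 6
m[6] = 3×max(3,2) = 3×3 = 9
m[7] = 2×max(5,6) = 2×6 = 12
m[8] = 2×max(6,9) = 2×9 = 18
m[9] = 3×max(6,9) = 3×9 = 27
m[10] = 2×max(8,18) = 2×18 = 36
One optimal split: 3 + 3 + 2 + 2; product 3×3×2×2 = 36.

36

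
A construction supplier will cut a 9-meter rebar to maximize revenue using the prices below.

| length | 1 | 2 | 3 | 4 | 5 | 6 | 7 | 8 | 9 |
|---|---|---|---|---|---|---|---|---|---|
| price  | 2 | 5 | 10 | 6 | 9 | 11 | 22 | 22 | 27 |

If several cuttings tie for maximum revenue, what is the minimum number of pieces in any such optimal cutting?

3

Consider every possible first cut. r[k] is the best of p[i]+r[k−i] over all sellable i≤k.
r[1] = 2
r[2] = max(2+2, 5+0) = 5
r[3] = max(2+5, 5+2, 10+0) = 10
r[4] = max(2+10, 5+5, 10+2, 6+0) = 12
r[5] = max(2+12, 5+10, 10+5, 6+2, 9+0) = 15
r[6] = max(2+15, 5+12, 10+10, 6+5, 9+2, 11+0) = 20
r[7] = max(2+20, 5+15, 10+12, …, 11+2, 22+0) = 22
r[8] = max(2+22, 5+20, 10+15, …, 22+2, 22+0) = 25
r[9] = max(2+25, 5+22, 10+20, …, 22+2, 27+0) = 30
Maximum revenue is ₹30.
Now minimize piece count subject to staying optimal: for each k, pieces[k] = 1 + min over i with p[i]+r[k−i]=r[k] of pieces[k−i].
pieces[6] = 2
pieces[7] = 1
pieces[8] = 3
pieces[9] = 3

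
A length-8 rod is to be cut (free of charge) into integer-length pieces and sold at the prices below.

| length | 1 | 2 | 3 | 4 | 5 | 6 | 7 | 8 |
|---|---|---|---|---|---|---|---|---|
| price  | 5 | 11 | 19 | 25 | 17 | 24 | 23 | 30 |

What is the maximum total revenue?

Let R[k] be the best obtainable value from length k. For each k, try every first piece i and keep the best of price[i] + R[k−i].
R[1] = 5
R[2] = max(5+5, 11+0) = 11
R[3] = max(5+11, 11+5, 19+0) = 19
R[4] = max(5+19, 11+11, 19+5, 25+0) = 25
R[5] = max(5+25, 11+19, 19+11, 25+5, 17+0) = 30
R[6] = max(5+30, 11+25, 19+19, 25+11, 17+5, 24+0) = 38
R[7] = max(5+38, 11+30, 19+25, …, 24+5, 23+0) = 44
R[8] = max(5+44, 11+38, 19+30, …, 23+5, 30+0) = 50
One optimal cutting: 4 + 4 → $25 + $25 = $50.

50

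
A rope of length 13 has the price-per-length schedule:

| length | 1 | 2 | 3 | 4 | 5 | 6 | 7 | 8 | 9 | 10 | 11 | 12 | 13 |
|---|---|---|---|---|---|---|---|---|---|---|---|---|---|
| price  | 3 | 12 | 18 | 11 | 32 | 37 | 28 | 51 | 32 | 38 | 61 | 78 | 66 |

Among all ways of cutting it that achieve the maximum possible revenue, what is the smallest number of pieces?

Consider every possible first cut. r[k] is the best of p[i]+r[k−i] over all sellable i≤k.
r[1] = 3
r[2] = 12
r[3] = 18
r[4] = 24  (first piece 2, then r[2]=12)
r[5] = 32
r[6] = 37
r[7] = 44  (first piece 2, then r[5]=32)
r[8] = 51
r[9] = 56  (first piece 2, then r[7]=44)
r[10] = 64  (first piece 5, then r[5]=32)
r[11] = 69  (first piece 3, then r[8]=51)
r[12] = 78
r[13] = 83  (first piece 5, then r[8]=51)
Maximum revenue is 83.
Now minimize piece count subject to staying optimal: for each k, pieces[k] = 1 + min over i with p[i]+r[k−i]=r[k] of pieces[k−i].
pieces[10] = 2
pieces[11] = 2
pieces[12] = 1
pieces[13] = 2

2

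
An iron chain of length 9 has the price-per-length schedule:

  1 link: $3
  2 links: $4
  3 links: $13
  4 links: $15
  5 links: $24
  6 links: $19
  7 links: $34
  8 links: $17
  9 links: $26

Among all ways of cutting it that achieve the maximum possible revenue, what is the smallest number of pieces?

3

Consider every possible first cut. r[k] is the best of p[i]+r[k−i] over all sellable i≤k.
r[1] = 3
r[2] = max(3+3, 4+0) = 6
r[3] = max(3+6, 4+3, 13+0) = 13
r[4] = max(3+13, 4+6, 13+3, 15+0) = 16
r[5] = max(3+16, 4+13, 13+6, 15+3, 24+0) = 24
r[6] = max(3+24, 4+16, 13+13, 15+6, 24+3, 19+0) = 27
r[7] = max(3+27, 4+24, 13+16, …, 19+3, 34+0) = 34
r[8] = max(3+34, 4+27, 13+24, …, 34+3, 17+0) = 37
r[9] = max(3+37, 4+34, 13+27, …, 17+3, 26+0) = 40
Maximum revenue is $40.
Now minimize piece count subject to staying optimal: for each k, pieces[k] = 1 + min over i with p[i]+r[k−i]=r[k] of pieces[k−i].
pieces[6] = 2
pieces[7] = 1
pieces[8] = 2
pieces[9] = 3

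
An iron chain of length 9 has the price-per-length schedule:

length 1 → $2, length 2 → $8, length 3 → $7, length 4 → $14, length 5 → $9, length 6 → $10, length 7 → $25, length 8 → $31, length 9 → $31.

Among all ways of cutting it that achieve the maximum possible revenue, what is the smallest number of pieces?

Let r[k] be the best obtainable value from length k. For each k, try every first piece i and keep the best of price[i] + r[k−i].
r[1] = 2
r[2] = max(2+2, 8+0) = 8
r[3] = max(2+8, 8+2, 7+0) = 10
r[4] = max(2+10, 8+8, 7+2, 14+0) = 16
r[5] = max(2+16, 8+10, 7+8, 14+2, 9+0) = 18
r[6] = max(2+18, 8+16, 7+10, 14+8, 9+2, 10+0) = 24
r[7] = max(2+24, 8+18, 7+16, …, 10+2, 25+0) = 26
r[8] = max(2+26, 8+24, 7+18, …, 25+2, 31+0) = 32
r[9] = max(2+32, 8+26, 7+24, …, 31+2, 31+0) = 34
Maximum revenue is $34.
Now minimize piece count subject to staying optimal: for each k, pieces[k] = 1 + min over i with p[i]+r[k−i]=r[k] of pieces[k−i].
pieces[6] = 3
pieces[7] = 4
pieces[8] = 4
pieces[9] = 5

5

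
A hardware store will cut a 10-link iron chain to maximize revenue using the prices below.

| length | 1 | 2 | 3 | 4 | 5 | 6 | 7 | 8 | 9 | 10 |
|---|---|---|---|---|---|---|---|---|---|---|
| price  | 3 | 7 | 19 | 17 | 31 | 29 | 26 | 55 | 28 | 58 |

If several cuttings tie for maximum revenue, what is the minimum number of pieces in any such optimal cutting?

Consider every possible first cut. r[k] is the best of p[i]+r[k−i] over all sellable i≤k.
r[1] = 3
r[2] = 7
r[3] = 19
r[4] = 22  (first piece 1, then r[3]=19)
r[5] = 31
r[6] = 38  (first piece 3, then r[3]=19)
r[7] = 41  (first piece 1, then r[6]=38)
r[8] = 55
r[9] = 58  (first piece 1, then r[8]=55)
r[10] = 62  (first piece 2, then r[8]=55)
Maximum revenue is $62.
Now minimize piece count subject to staying optimal: for each k, pieces[k] = 1 + min over i with p[i]+r[k−i]=r[k] of pieces[k−i].
pieces[7] = 3
pieces[8] = 1
pieces[9] = 2
pieces[10] = 2

2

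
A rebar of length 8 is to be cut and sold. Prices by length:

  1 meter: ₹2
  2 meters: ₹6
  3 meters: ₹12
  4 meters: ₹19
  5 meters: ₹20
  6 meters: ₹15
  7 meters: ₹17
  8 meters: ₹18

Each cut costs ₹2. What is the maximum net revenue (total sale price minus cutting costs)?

Let v[k] be the best obtainable value from length k. For each k, try every first piece i and keep the best of price[i] + v[k−i] minus the 2 cut fee when i<k.
v[1] = 2
v[2] = max(2+2-2, 6+0) = 6
v[3] = max(2+6-2, 6+2-2, 12+0) = 12
v[4] = max(2+12-2, 6+6-2, 12+2-2, 19+0) = 19
v[5] = max(2+19-2, 6+12-2, 12+6-2, 19+2-2, 20+0) = 20
v[6] = max(2+20-2, 6+19-2, 12+12-2, 19+6-2, 20+2-2, 15+0) = 23
v[7] = max(2+23-2, 6+20-2, 12+19-2, …, 15+2-2, 17+0) = 29
v[8] = max(2+29-2, 6+23-2, 12+20-2, …, 17+2-2, 18+0) = 36
One optimal plan: pieces 4 + 4 (1 cut) → ₹38 − ₹2 = ₹36.

36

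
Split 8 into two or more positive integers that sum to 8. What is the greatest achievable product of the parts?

18

Let f[k] be the best product for length k (with at least one cut). For each first piece i, the rest contributes max(k−i, f[k−i]).
f[2] = 1×max(1,0) = 1×1 = 1
f[3] = 1×max(2,1) = 1×2 = 2
f[4] = 2×max(2,1) = 2×2 = 4
f[5] = 2×max(3,2) = 2×3 = 6
f[6] = 3×max(3,2) = 3×3 = 9
f[7] = 2×max(5,6) = 2×6 = 12
f[8] = 2×max(6,9) = 2×9 = 18
One optimal split: 3 + 3 + 2; product 3×3×2 = 18.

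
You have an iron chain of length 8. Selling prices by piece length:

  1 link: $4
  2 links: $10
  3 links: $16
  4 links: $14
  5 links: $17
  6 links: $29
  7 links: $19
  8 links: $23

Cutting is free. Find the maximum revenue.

Consider every possible first cut. r[k] is the best of p[i]+r[k−i] over all sellable i≤k.
r[1] = 4
r[2] = max(4+4, 10+0) = 10
r[3] = max(4+10, 10+4, 16+0) = 16
r[4] = max(4+16, 10+10, 16+4, 14+0) = 20
r[5] = max(4+20, 10+16, 16+10, 14+4, 17+0) = 26
r[6] = max(4+26, 10+20, 16+16, 14+10, 17+4, 29+0) = 32
r[7] = max(4+32, 10+26, 16+20, …, 29+4, 19+0) = 36
r[8] = max(4+36, 10+32, 16+26, …, 19+4, 23+0) = 42
One optimal cutting: 3 + 3 + 2 → $16 + $16 + $10 = $42.

42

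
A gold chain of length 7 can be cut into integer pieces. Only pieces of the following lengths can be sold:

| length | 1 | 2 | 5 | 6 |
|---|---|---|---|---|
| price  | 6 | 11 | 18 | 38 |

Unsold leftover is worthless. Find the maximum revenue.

Consider every possible first cut. best[k] is the best of p[i]+best[k−i] over all sellable i≤k.
best[1] = 6
best[2] = max(6+6, 11+0) = 12
best[3] = max(6+12, 11+6) = 18
best[4] = max(6+18, 11+12) = 24
best[5] = max(6+24, 11+18, 18+0) = 30
best[6] = max(6+30, 11+24, 18+6, 38+0) = 38
best[7] = max(6+38, 11+30, 18+12, 38+6) = 44
One optimal cutting: 6 + 1 → $44.

44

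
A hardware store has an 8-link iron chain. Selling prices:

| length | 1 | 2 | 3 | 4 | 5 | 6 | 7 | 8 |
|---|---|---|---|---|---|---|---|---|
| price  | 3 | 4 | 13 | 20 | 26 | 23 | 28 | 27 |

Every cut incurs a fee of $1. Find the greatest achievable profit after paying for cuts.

Consider every possible first cut. r[k] is the best of p[i]+r[k−i] over all sellable i≤k, charging 1 whenever i<k.
r[1] = 3
r[2] = 5  (first piece 1, then r[1]=3)
r[3] = 13
r[4] = 20
r[5] = 26
r[6] = 28  (first piece 1, then r[5]=26)
r[7] = 32  (first piece 3, then r[4]=20)
r[8] = 39  (first piece 4, then r[4]=20)
One optimal plan: pieces 4 + 4 (1 cut) → $40 − $1 = $39.

39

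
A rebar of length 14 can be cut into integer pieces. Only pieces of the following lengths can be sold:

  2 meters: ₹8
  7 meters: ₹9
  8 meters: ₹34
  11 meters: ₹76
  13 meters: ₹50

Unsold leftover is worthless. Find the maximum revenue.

84

Consider every possible first cut. best[k] is the best of p[i]+best[k−i] over all sellable i≤k.
best[1] = 0
best[2] = 8
best[3] = 8
best[4] = 16  (first piece 2, then best[2]=8)
best[5] = 16
best[6] = 24  (first piece 2, then best[4]=16)
best[7] = max(8+16, 9+0) = 24
best[8] = max(8+24, 9+0, 34+0) = 34
best[9] = max(8+24, 9+8, 34+0) = 34
best[10] = max(8+34, 9+8, 34+8) = 42
best[11] = max(8+34, 9+16, 34+8, 76+0) = 76
best[12] = max(8+42, 9+16, 34+16, 76+0) = 76
best[13] = max(8+76, 9+24, 34+16, 76+8, 50+0) = 84
best[14] = max(8+76, 9+24, 34+24, 76+8, 50+0) = 84
One optimal cutting: pieces 11 + 2 with 1 meter of scrap → ₹84.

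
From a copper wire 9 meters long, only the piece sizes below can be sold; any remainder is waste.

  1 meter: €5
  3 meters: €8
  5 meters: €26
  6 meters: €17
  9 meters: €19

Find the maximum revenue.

Consider every possible first cut. f[k] is the best of p[i]+f[k−i] over all sellable i≤k.
f[1] = 5
f[2] = 10  (first piece 1, then f[1]=5)
f[3] = 15  (first piece 1, then f[2]=10)
f[4] = 20  (first piece 1, then f[3]=15)
f[5] = 26
f[6] = 31  (first piece 1, then f[5]=26)
f[7] = 36  (first piece 1, then f[6]=31)
f[8] = 41  (first piece 1, then f[7]=36)
f[9] = 46  (first piece 1, then f[8]=41)
One optimal cutting: 5 + 1 + 1 + 1 + 1 → €46.

46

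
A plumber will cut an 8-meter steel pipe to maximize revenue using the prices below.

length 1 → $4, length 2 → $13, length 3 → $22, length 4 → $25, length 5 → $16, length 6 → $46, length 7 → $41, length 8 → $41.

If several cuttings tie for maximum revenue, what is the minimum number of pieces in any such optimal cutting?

Consider every possible first cut. r[k] is the best of p[i]+r[k−i] over all sellable i≤k.
r[1] = 4
r[2] = 13
r[3] = 22
r[4] = 26  (first piece 1, then r[3]=22)
r[5] = 35  (first piece 2, then r[3]=22)
r[6] = 46
r[7] = 50  (first piece 1, then r[6]=46)
r[8] = 59  (first piece 2, then r[6]=46)
Maximum revenue is $59.
Now minimize piece count subject to staying optimal: for each k, pieces[k] = 1 + min over i with p[i]+r[k−i]=r[k] of pieces[k−i].
pieces[5] = 2
pieces[6] = 1
pieces[7] = 2
pieces[8] = 2

2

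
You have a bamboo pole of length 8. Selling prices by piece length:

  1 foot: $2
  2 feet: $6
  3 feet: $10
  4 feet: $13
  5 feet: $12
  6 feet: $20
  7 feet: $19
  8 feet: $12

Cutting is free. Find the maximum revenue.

Consider every possible first cut. v[k] is the best of p[i]+v[k−i] over all sellable i≤k.
v[1] = 2
v[2] = max(2+2, 6+0) = 6
v[3] = max(2+6, 6+2, 10+0) = 10
v[4] = max(2+10, 6+6, 10+2, 13+0) = 13
v[5] = max(2+13, 6+10, 10+6, 13+2, 12+0) = 16
v[6] = max(2+16, 6+13, 10+10, 13+6, 12+2, 20+0) = 20
v[7] = max(2+20, 6+16, 10+13, …, 20+2, 19+0) = 23
v[8] = max(2+23, 6+20, 10+16, …, 19+2, 12+0) = 26
One optimal cutting: 3 + 3 + 2 → $10 + $10 + $6 = $26.

26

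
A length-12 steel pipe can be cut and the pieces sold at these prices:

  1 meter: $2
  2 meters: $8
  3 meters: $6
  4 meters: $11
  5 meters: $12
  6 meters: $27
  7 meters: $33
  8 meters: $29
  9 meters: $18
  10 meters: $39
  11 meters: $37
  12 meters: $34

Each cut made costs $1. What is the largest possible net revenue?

53

Build net[k] bottom-up: net[k] = max over allowed piece i of (p[i] + net[k−i]) − 1 per cut.
net[1] = 2
net[2] = max(2+2-1, 8+0) = 8
net[3] = max(2+8-1, 8+2-1, 6+0) = 9
net[4] = max(2+9-1, 8+8-1, 6+2-1, 11+0) = 15
net[5] = max(2+15-1, 8+9-1, 6+8-1, 11+2-1, 12+0) = 16
net[6] = max(2+16-1, 8+15-1, 6+9-1, 11+8-1, 12+2-1, 27+0) = 27
net[7] = max(2+27-1, 8+16-1, 6+15-1, …, 27+2-1, 33+0) = 33
net[8] = max(2+33-1, 8+27-1, 6+16-1, …, 33+2-1, 29+0) = 34
net[9] = max(2+34-1, 8+33-1, 6+27-1, …, 29+2-1, 18+0) = 40
net[10] = max(2+40-1, 8+34-1, 6+33-1, …, 18+2-1, 39+0) = 41
net[11] = max(2+41-1, 8+40-1, 6+34-1, …, 39+2-1, 37+0) = 47
net[12] = max(2+47-1, 8+41-1, 6+40-1, …, 37+2-1, 34+0) = 53
One optimal plan: pieces 6 + 6 (1 cut) → $54 − $1 = $53.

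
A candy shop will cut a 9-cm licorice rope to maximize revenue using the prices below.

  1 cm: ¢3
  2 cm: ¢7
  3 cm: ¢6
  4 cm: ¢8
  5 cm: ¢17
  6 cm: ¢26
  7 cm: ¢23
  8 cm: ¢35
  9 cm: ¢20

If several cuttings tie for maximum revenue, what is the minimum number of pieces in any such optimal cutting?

Build r[k] bottom-up: r[k] = max over allowed piece i of (p[i] + r[k−i]).
r[1] = 3
r[2] = max(3+3, 7+0) = 7
r[3] = max(3+7, 7+3, 6+0) = 10
r[4] = max(3+10, 7+7, 6+3, 8+0) = 14
r[5] = max(3+14, 7+10, 6+7, 8+3, 17+0) = 17
r[6] = max(3+17, 7+14, 6+10, 8+7, 17+3, 26+0) = 26
r[7] = max(3+26, 7+17, 6+14, …, 26+3, 23+0) = 29
r[8] = max(3+29, 7+26, 6+17, …, 23+3, 35+0) = 35
r[9] = max(3+35, 7+29, 6+26, …, 35+3, 20+0) = 38
Maximum revenue is ¢38.
Now minimize piece count subject to staying optimal: for each k, pieces[k] = 1 + min over i with p[i]+r[k−i]=r[k] of pieces[k−i].
pieces[6] = 1
pieces[7] = 2
pieces[8] = 1
pieces[9] = 2

2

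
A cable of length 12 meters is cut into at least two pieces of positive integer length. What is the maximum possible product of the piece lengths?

81

Define f[k] = max over 1≤i<k of i · max(k−i, f[k−i]); the inner max lets the remainder stay uncut if that's better.
Small cases: f[2]=1, f[3]=2, f[4]=4, f[5]=6, f[6]=9.
f[7] = max(1·9, 2·6, 3·4, 4·3, 5·2, 6·1) = 12
f[8] = max(1·12, 2·9, 3·6, …, 6·2, 7·1) = 18
f[9] = max(1·18, 2·12, 3·9, …, 7·2, 8·1) = 27
f[10] = max(1·27, 2·18, 3·12, …, 8·2, 9·1) = 36
f[11] = max(1·36, 2·27, 3·18, …, 9·2, 10·1) = 54
f[12] = max(1·54, 2·36, 3·27, …, 10·2, 11·1) = 81
One optimal split: 3 + 3 + 3 + 3; product 3·3·3·3 = 81.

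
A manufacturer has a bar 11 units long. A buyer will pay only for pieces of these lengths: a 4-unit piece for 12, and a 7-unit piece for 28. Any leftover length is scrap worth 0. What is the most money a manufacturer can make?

Consider every possible first cut. f[k] is the best of p[i]+f[k−i] over all sellable i≤k.
f[1] = 0
f[2] = 0
f[3] = 0
f[4] = 12
f[5] = 12
f[6] = 12
f[7] = 28
f[8] = 28
f[9] = 28
f[10] = 28
f[11] = 40  (first piece 4, then f[7]=28)
One optimal cutting: 7 + 4 → 40.

40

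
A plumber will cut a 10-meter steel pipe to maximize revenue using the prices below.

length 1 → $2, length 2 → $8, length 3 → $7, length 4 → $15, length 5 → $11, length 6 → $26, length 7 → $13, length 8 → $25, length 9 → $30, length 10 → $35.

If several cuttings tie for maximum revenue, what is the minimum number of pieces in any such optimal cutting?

3

Let r[k] be the best obtainable value from length k. For each k, try every first piece i and keep the best of price[i] + r[k−i].
r[1] = 2
r[2] = 8
r[3] = 10  (first piece 1, then r[2]=8)
r[4] = 16  (first piece 2, then r[2]=8)
r[5] = 18  (first piece 1, then r[4]=16)
r[6] = 26
r[7] = 28  (first piece 1, then r[6]=26)
r[8] = 34  (first piece 2, then r[6]=26)
r[9] = 36  (first piece 1, then r[8]=34)
r[10] = 42  (first piece 2, then r[8]=34)
Maximum revenue is $42.
Now minimize piece count subject to staying optimal: for each k, pieces[k] = 1 + min over i with p[i]+r[k−i]=r[k] of pieces[k−i].
pieces[7] = 2
pieces[8] = 2
pieces[9] = 3
pieces[10] = 3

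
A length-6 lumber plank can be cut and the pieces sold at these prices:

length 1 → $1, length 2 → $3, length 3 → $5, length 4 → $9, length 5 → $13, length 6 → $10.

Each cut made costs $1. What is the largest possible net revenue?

Let net[k] be the best obtainable value from length k. For each k, try every first piece i and keep the best of price[i] + net[k−i] minus the 1 cut fee when i<k.
net[1] = 1
net[2] = 3
net[3] = 5
net[4] = 9
net[5] = 13
net[6] = 13  (first piece 1, then net[5]=13)
One optimal plan: pieces 5 + 1 (1 cut) → $14 − $1 = $13.

13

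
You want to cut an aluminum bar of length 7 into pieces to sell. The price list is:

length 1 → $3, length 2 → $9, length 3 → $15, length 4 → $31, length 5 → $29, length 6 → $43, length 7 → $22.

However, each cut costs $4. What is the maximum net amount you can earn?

Build net[k] bottom-up: net[k] = max over allowed piece i of (p[i] + net[k−i]) − 4 per cut.
net[1] = 3
net[2] = max(3+3-4, 9+0) = 9
net[3] = max(3+9-4, 9+3-4, 15+0) = 15
net[4] = max(3+15-4, 9+9-4, 15+3-4, 31+0) = 31
net[5] = max(3+31-4, 9+15-4, 15+9-4, 31+3-4, 29+0) = 30
net[6] = max(3+30-4, 9+31-4, 15+15-4, 31+9-4, 29+3-4, 43+0) = 43
net[7] = max(3+43-4, 9+30-4, 15+31-4, …, 43+3-4, 22+0) = 42
One optimal plan: pieces 6 + 1 (1 cut) → $46 − $4 = $42.

42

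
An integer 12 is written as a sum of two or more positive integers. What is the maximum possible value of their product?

Let f[k] be the best product for length k (with at least one cut). For each first piece i, the rest contributes max(k−i, f[k−i]).
f[2] = 1·max(1,0) = 1·1 = 1
f[3] = 1·max(2,1) = 1·2 = 2
f[4] = 2·max(2,1) = 2·2 = 4
f[5] = 2·max(3,2) = 2·3 = 6
f[6] = 3·max(3,2) = 3·3 = 9
f[7] = 2·max(5,6) = 2·6 = 12
f[8] = 2·max(6,9) = 2·9 = 18
f[9] = 3·max(6,9) = 3·9 = 27
f[10] = 2·max(8,18) = 2·18 = 36
f[11] = 2·max(9,27) = 2·27 = 54
f[12] = 3·max(9,27) = 3·27 = 81
One optimal split: 3 + 3 + 3 + 3; product 3·3·3·3 = 81.

81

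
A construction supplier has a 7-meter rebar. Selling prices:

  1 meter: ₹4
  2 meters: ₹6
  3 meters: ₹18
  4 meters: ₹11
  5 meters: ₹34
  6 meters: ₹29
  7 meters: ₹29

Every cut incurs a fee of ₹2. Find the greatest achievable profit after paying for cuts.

38

Consider every possible first cut. r[k] is the best of p[i]+r[k−i] over all sellable i≤k, charging 2 whenever i<k.
r[1] = 4
r[2] = max(4+4-2, 6+0) = 6
r[3] = max(4+6-2, 6+4-2, 18+0) = 18
r[4] = max(4+18-2, 6+6-2, 18+4-2, 11+0) = 20
r[5] = max(4+20-2, 6+18-2, 18+6-2, 11+4-2, 34+0) = 34
r[6] = max(4+34-2, 6+20-2, 18+18-2, 11+6-2, 34+4-2, 29+0) = 36
r[7] = max(4+36-2, 6+34-2, 18+20-2, …, 29+4-2, 29+0) = 38
One optimal plan: pieces 5 + 1 + 1 (2 cuts) → ₹42 − ₹4 = ₹38.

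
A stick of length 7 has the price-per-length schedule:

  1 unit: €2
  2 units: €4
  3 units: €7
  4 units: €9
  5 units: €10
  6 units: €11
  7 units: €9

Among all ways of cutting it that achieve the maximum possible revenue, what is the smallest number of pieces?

2

Consider every possible first cut. r[k] is the best of p[i]+r[k−i] over all sellable i≤k.
r[1] = 2
r[2] = max(2+2, 4+0) = 4
r[3] = max(2+4, 4+2, 7+0) = 7
r[4] = max(2+7, 4+4, 7+2, 9+0) = 9
r[5] = max(2+9, 4+7, 7+4, 9+2, 10+0) = 11
r[6] = max(2+11, 4+9, 7+7, 9+4, 10+2, 11+0) = 14
r[7] = max(2+14, 4+11, 7+9, …, 11+2, 9+0) = 16
Maximum revenue is €16.
Now minimize piece count subject to staying optimal: for each k, pieces[k] = 1 + min over i with p[i]+r[k−i]=r[k] of pieces[k−i].
pieces[4] = 1
pieces[5] = 2
pieces[6] = 2
pieces[7] = 2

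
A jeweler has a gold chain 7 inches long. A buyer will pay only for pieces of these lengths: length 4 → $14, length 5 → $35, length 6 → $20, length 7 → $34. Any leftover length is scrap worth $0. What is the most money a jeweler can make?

35

Build r[k] bottom-up: r[k] = max over allowed piece i of (p[i] + r[k−i]).
r[1] = 0
r[2] = 0
r[3] = 0
r[4] = 14
r[5] = max(14+0, 35+0) = 35
r[6] = max(14+0, 35+0, 20+0) = 35
r[7] = max(14+0, 35+0, 20+0, 34+0) = 35
One optimal cutting: pieces 5 with 2 inches of scrap → $35.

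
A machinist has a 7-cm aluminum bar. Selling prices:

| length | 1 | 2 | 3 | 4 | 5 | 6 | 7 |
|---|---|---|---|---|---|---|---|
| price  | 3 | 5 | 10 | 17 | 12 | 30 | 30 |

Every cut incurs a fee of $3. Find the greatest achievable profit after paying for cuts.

30

Build r[k] bottom-up: r[k] = max over allowed piece i of (p[i] + r[k−i]) − 3 per cut.
r[1] = 3
r[2] = 5
r[3] = 10
r[4] = 17
r[5] = 17  (first piece 1, then r[4]=17)
r[6] = 30
r[7] = 30  (first piece 1, then r[6]=30)
One optimal plan: pieces 6 + 1 (1 cut) → $33 − $3 = $30.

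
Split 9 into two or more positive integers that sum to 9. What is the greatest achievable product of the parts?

27

Fill P[k] for k=2..9: at each k try every first piece i and multiply by the better of (k−i) uncut or P[k−i].
P[2] = 1·max(1,0) = 1·1 = 1
P[3] = max(1·2, 2·1) = 2
P[4] = max(1·3, 2·2, 3·1) = 4
P[5] = max(1·4, 2·3, 3·2, 4·1) = 6
P[6] = max(1·6, 2·4, 3·3, 4·2, 5·1) = 9
P[7] = max(1·9, 2·6, 3·4, 4·3, 5·2, 6·1) = 12
P[8] = max(1·12, 2·9, 3·6, …, 6·2, 7·1) = 18
P[9] = max(1·18, 2·12, 3·9, …, 7·2, 8·1) = 27
One optimal split: 3 + 3 + 3; product 3·3·3 = 27.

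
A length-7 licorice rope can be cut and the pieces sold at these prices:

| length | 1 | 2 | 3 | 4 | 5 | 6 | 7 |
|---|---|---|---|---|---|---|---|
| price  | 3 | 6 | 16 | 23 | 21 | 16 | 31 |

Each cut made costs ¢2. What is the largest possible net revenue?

Consider every possible first cut. r[k] is the best of p[i]+r[k−i] over all sellable i≤k, charging 2 whenever i<k.
r[1] = 3
r[2] = max(3+3-2, 6+0) = 6
r[3] = max(3+6-2, 6+3-2, 16+0) = 16
r[4] = max(3+16-2, 6+6-2, 16+3-2, 23+0) = 23
r[5] = max(3+23-2, 6+16-2, 16+6-2, 23+3-2, 21+0) = 24
r[6] = max(3+24-2, 6+23-2, 16+16-2, 23+6-2, 21+3-2, 16+0) = 30
r[7] = max(3+30-2, 6+24-2, 16+23-2, …, 16+3-2, 31+0) = 37
One optimal plan: pieces 4 + 3 (1 cut) → ¢39 − ¢2 = ¢37.

37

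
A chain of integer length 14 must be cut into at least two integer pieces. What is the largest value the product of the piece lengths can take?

162

Fill m[k] for k=2..14: at each k try every first piece i and multiply by the better of (k−i) uncut or m[k−i].
m[2] = 1×max(1,0) = 1×1 = 1
m[3] = 1×max(2,1) = 1×2 = 2
m[4] = 2×max(2,1) = 2×2 = 4
m[5] = 2×max(3,2) = 2×3 = 6
m[6] = 3×max(3,2) = 3×3 = 9
m[7] = 2×max(5,6) = 2×6 = 12
m[8] = 2×max(6,9) = 2×9 = 18
m[9] = 3×max(6,9) = 3×9 = 27
m[10] = 2×max(8,18) = 2×18 = 36
m[11] = 2×max(9,27) = 2×27 = 54
m[12] = 3×max(9,27) = 3×27 = 81
m[13] = 2×max(11,54) = 2×54 = 108
m[14] = 2×max(12,81) = 2×81 = 162
One optimal split: 3 + 3 + 3 + 3 + 2; product 3×3×3×3×2 = 162.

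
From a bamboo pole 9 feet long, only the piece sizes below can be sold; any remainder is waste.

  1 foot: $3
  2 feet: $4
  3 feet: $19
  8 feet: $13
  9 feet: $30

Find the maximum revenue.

57

Build f[k] bottom-up: f[k] = max over allowed piece i of (p[i] + f[k−i]).
f[1] = 3
f[2] = 6  (first piece 1, then f[1]=3)
f[3] = 19
f[4] = 22  (first piece 1, then f[3]=19)
f[5] = 25  (first piece 1, then f[4]=22)
f[6] = 38  (first piece 3, then f[3]=19)
f[7] = 41  (first piece 1, then f[6]=38)
f[8] = 44  (first piece 1, then f[7]=41)
f[9] = 57  (first piece 3, then f[6]=38)
One optimal cutting: 3 + 3 + 3 → $57.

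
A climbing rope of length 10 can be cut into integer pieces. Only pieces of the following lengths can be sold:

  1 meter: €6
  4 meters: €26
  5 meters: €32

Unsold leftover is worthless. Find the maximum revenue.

64

Consider every possible first cut. best[k] is the best of p[i]+best[k−i] over all sellable i≤k.
best[1] = 6
best[2] = 12  (first piece 1, then best[1]=6)
best[3] = 18  (first piece 1, then best[2]=12)
best[4] = 26
best[5] = 32  (first piece 1, then best[4]=26)
best[6] = 38  (first piece 1, then best[5]=32)
best[7] = 44  (first piece 1, then best[6]=38)
best[8] = 52  (first piece 4, then best[4]=26)
best[9] = 58  (first piece 1, then best[8]=52)
best[10] = 64  (first piece 1, then best[9]=58)
One optimal cutting: 4 + 4 + 1 + 1 → €64.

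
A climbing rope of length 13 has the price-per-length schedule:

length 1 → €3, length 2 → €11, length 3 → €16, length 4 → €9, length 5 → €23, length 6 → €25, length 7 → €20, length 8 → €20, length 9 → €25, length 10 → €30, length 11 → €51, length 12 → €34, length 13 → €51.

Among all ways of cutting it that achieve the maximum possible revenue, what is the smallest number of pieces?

Consider every possible first cut. r[k] is the best of p[i]+r[k−i] over all sellable i≤k.
r[1] = 3
r[2] = max(3+3, 11+0) = 11
r[3] = max(3+11, 11+3, 16+0) = 16
r[4] = max(3+16, 11+11, 16+3, 9+0) = 22
r[5] = max(3+22, 11+16, 16+11, 9+3, 23+0) = 27
r[6] = max(3+27, 11+22, 16+16, 9+11, 23+3, 25+0) = 33
r[7] = max(3+33, 11+27, 16+22, …, 25+3, 20+0) = 38
r[8] = max(3+38, 11+33, 16+27, …, 20+3, 20+0) = 44
r[9] = max(3+44, 11+38, 16+33, …, 20+3, 25+0) = 49
r[10] = max(3+49, 11+44, 16+38, …, 25+3, 30+0) = 55
r[11] = max(3+55, 11+49, 16+44, …, 30+3, 51+0) = 60
r[12] = max(3+60, 11+55, 16+49, …, 51+3, 34+0) = 66
r[13] = max(3+66, 11+60, 16+55, …, 34+3, 51+0) = 71
Maximum revenue is €71.
Now minimize piece count subject to staying optimal: for each k, pieces[k] = 1 + min over i with p[i]+r[k−i]=r[k] of pieces[k−i].
pieces[10] = 5
pieces[11] = 5
pieces[12] = 6
pieces[13] = 6

6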